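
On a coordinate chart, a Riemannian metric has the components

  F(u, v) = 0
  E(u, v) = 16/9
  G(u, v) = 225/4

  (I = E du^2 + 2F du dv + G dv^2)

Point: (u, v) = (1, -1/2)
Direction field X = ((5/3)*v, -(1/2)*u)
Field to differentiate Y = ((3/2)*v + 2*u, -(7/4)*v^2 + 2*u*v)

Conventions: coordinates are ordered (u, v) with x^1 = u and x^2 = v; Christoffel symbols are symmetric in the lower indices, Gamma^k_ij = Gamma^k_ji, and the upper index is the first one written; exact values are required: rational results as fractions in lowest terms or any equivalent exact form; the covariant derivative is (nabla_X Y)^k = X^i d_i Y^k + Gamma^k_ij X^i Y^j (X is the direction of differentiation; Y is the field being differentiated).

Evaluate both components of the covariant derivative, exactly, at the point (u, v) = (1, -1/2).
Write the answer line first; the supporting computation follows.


Answer: (nabla_X Y)^u = -29/12, (nabla_X Y)^v = -25/24

E = 16/9, F = 0, G = 225/4 at the point
E_u = 0, E_v = 0, F_u = 0, F_v = 0, G_u = 0, G_v = 0
EG - F^2 = 100;  g^inv = (1/100) * [[225/4, 0], [0, 16/9]]
first-kind symbols [ij,l] = (1/2)(d_i g_jl + d_j g_il - d_l g_ij): [uu,u] = E_u/2 = 0, [uu,v] = F_u - E_v/2 = 0, [uv,u] = E_v/2 = 0, [uv,v] = G_u/2 = 0, [vv,u] = F_v - G_u/2 = 0, [vv,v] = G_v/2 = 0
Gamma^u_ij = (G*[ij,u] - F*[ij,v])/(EG - F^2), Gamma^v_ij = (E*[ij,v] - F*[ij,u])/(EG - F^2)
Gamma_uuu = 0, Gamma_uuv = 0, Gamma_uvv = 0, Gamma_vuu = 0, Gamma_vuv = 0, Gamma_vvv = 0
X = (-5/6, -1/2), Y = (5/4, -23/16) at the point


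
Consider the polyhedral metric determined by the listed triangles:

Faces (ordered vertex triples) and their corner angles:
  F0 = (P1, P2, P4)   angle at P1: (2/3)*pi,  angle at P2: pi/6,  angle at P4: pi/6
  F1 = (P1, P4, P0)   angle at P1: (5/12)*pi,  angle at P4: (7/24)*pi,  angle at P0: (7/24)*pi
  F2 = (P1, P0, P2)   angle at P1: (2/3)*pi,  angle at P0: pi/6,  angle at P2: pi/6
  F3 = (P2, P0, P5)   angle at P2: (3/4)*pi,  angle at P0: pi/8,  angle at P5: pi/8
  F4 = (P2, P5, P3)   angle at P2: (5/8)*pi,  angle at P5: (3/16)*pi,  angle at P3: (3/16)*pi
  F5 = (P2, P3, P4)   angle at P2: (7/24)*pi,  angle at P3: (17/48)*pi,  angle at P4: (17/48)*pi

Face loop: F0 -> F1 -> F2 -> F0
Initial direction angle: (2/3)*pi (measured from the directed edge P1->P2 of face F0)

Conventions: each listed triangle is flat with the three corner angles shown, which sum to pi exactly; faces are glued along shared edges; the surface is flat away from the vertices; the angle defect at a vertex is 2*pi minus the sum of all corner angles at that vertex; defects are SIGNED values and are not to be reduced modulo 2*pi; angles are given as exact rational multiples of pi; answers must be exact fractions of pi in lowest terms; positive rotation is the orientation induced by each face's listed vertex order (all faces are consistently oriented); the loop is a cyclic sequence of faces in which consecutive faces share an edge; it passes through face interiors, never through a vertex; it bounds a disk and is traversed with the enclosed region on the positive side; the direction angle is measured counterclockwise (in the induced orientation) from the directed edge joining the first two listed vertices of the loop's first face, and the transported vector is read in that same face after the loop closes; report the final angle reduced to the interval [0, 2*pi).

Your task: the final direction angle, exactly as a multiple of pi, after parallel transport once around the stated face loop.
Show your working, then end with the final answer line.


enclosed vertex P1: corner angles sum to (7/4)*pi, defect = 2*pi - (7/4)*pi = pi/4
adding the enclosed defects to the starting angle (mod 2*pi, induced orientation) gives the holonomy
final angle = (2/3)*pi + pi/4 = (11/12)*pi (mod 2*pi)

Answer: final direction angle = (11/12)*pi


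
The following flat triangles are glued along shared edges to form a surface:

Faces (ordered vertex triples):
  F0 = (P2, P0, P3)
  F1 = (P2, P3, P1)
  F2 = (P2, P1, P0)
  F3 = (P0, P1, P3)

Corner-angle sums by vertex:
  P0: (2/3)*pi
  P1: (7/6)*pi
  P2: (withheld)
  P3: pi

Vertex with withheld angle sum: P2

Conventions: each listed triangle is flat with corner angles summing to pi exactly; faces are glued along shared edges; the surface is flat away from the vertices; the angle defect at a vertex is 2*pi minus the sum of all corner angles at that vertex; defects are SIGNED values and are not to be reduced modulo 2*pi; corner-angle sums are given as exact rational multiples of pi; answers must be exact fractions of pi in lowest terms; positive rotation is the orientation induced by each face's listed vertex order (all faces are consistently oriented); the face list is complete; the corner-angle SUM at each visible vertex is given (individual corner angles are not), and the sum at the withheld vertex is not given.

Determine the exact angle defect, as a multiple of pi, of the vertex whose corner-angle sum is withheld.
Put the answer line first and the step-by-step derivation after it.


Answer: defect(P2) = (5/6)*pi

V = 4, E = 6, F = 4; chi = V - E + F = 2
Gauss-Bonnet: total defect = 2*pi*chi = 4*pi; visible defects sum to (19/6)*pi


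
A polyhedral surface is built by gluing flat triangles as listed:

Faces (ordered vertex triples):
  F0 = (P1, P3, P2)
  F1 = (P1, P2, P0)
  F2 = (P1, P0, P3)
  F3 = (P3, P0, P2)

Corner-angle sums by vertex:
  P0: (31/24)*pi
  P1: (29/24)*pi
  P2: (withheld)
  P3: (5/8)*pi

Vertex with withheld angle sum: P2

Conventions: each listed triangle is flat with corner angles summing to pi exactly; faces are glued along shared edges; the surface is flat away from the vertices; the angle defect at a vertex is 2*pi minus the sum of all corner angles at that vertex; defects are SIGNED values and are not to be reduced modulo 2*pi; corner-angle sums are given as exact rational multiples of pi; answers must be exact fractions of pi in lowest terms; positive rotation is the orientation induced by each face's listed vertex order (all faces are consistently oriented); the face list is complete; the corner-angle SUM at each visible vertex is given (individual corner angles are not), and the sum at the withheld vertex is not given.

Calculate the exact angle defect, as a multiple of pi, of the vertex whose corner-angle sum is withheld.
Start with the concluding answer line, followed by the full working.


Answer: defect(P2) = (9/8)*pi

V = 4, E = 6, F = 4; chi = V - E + F = 2
Gauss-Bonnet: total defect = 2*pi*chi = 4*pi; visible defects sum to (23/8)*pi


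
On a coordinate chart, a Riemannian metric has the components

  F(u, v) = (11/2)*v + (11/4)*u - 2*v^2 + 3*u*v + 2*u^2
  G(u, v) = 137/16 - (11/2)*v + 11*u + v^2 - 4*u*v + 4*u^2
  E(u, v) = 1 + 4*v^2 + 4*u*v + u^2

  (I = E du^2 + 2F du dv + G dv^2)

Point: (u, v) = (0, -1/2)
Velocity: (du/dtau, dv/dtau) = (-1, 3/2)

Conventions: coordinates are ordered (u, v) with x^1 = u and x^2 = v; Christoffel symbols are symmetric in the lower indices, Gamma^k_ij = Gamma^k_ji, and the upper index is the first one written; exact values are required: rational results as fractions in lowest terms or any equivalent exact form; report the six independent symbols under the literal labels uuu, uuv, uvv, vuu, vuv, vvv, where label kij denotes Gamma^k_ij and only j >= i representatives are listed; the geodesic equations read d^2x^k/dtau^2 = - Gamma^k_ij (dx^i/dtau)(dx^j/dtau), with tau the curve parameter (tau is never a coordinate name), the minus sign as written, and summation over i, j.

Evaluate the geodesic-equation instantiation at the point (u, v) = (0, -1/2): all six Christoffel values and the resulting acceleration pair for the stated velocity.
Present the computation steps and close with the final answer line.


E = 2, F = -13/4, G = 185/16 at the point
E_u = -2, E_v = -4, F_u = 5/4, F_v = 15/2, G_u = 13, G_v = -13/2
EG - F^2 = 201/16;  g^inv = (16/201) * [[185/16, 13/4], [13/4, 2]]
first-kind symbols [ij,l] = (1/2)(d_i g_jl + d_j g_il - d_l g_ij): [uu,u] = E_u/2 = -1, [uu,v] = F_u - E_v/2 = 13/4, [uv,u] = E_v/2 = -2, [uv,v] = G_u/2 = 13/2, [vv,u] = F_v - G_u/2 = 1, [vv,v] = G_v/2 = -13/4
Gamma^u_ij = (G*[ij,u] - F*[ij,v])/(EG - F^2), Gamma^v_ij = (E*[ij,v] - F*[ij,u])/(EG - F^2)
Gamma_uuu = -16/201, Gamma_uuv = -32/201, Gamma_uvv = 16/201, Gamma_vuu = 52/201, Gamma_vuv = 104/201, Gamma_vvv = -52/201
d^2u/dtau^2 = -(Gamma_uuu*(-1)^2 + 2*Gamma_uuv*(-1)*(3/2) + Gamma_uvv*(3/2)^2) = -116/201
d^2v/dtau^2 = -(Gamma_vuu*(-1)^2 + 2*Gamma_vuv*(-1)*(3/2) + Gamma_vvv*(3/2)^2) = 377/201

Answer: Gamma_uuu = -16/201, Gamma_uuv = -32/201, Gamma_uvv = 16/201, Gamma_vuu = 52/201, Gamma_vuv = 104/201, Gamma_vvv = -52/201; accelerations (d^2u/dtau^2, d^2v/dtau^2) = (-116/201, 377/201)


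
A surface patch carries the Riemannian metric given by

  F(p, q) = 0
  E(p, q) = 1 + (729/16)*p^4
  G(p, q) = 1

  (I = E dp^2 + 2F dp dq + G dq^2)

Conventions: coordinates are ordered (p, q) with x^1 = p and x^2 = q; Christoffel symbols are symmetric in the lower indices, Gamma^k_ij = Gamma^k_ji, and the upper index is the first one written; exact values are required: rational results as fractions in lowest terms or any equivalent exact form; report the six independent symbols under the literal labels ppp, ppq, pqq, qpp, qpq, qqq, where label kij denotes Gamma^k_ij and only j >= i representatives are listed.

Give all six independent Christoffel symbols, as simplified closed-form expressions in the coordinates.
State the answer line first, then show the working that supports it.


Answer: Gamma_ppp = 1458*p^3/(729*p^4 + 16), Gamma_ppq = 0, Gamma_pqq = 0, Gamma_qpp = 0, Gamma_qpq = 0, Gamma_qqq = 0

E = 1 + (729/16)*p^4; F = 0; G = 1
Gamma^k_ij = (1/2) g^{kl} (d_i g_jl + d_j g_il - d_l g_ij), with g^inv = (1/(EG-F^2)) [[G, -F], [-F, E]]
first partials: E_p = (729/4)*p^3, E_q = 0, F_p = 0, F_q = 0, G_p = 0, G_q = 0
D = EG - F^2 = 1 + (729/16)*p^4
expanded: Gamma^p_pp = (G E_p - 2F F_p + F E_q)/(2D), Gamma^p_pq = (G E_q - F G_p)/(2D), Gamma^p_qq = (2G F_q - G G_p - F G_q)/(2D), Gamma^q_pp = (2E F_p - E E_q - F E_p)/(2D), Gamma^q_pq = (E G_p - F E_q)/(2D), Gamma^q_qq = (E G_q - 2F F_q + F G_p)/(2D); substitute and cancel common factors


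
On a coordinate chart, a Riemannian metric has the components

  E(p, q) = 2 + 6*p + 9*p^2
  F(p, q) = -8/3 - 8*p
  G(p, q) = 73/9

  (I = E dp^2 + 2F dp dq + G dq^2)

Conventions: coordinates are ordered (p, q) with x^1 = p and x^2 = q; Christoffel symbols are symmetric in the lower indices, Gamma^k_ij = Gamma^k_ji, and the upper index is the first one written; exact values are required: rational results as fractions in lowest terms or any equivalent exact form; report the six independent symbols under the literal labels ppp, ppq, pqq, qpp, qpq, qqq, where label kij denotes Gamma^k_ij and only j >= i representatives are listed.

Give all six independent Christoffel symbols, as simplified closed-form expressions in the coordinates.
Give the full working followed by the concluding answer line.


E = 2 + 6*p + 9*p^2; F = -8/3 - 8*p; G = 73/9
Gamma^k_ij = (1/2) g^{kl} (d_i g_jl + d_j g_il - d_l g_ij), with g^inv = (1/(EG-F^2)) [[G, -F], [-F, E]]
first partials: E_p = 6 + 18*p, E_q = 0, F_p = -8, F_q = 0, G_p = 0, G_q = 0
D = EG - F^2 = 82/9 + 6*p + 9*p^2
expanded: Gamma^p_pp = (G E_p - 2F F_p + F E_q)/(2D), Gamma^p_pq = (G E_q - F G_p)/(2D), Gamma^p_qq = (2G F_q - G G_p - F G_q)/(2D), Gamma^q_pp = (2E F_p - E E_q - F E_p)/(2D), Gamma^q_pq = (E G_p - F E_q)/(2D), Gamma^q_qq = (E G_q - 2F F_q + F G_p)/(2D); substitute and cancel common factors

Answer: Gamma_ppp = (81*p + 27)/(81*p^2 + 54*p + 82), Gamma_ppq = 0, Gamma_pqq = 0, Gamma_qpp = -72/(81*p^2 + 54*p + 82), Gamma_qpq = 0, Gamma_qqq = 0


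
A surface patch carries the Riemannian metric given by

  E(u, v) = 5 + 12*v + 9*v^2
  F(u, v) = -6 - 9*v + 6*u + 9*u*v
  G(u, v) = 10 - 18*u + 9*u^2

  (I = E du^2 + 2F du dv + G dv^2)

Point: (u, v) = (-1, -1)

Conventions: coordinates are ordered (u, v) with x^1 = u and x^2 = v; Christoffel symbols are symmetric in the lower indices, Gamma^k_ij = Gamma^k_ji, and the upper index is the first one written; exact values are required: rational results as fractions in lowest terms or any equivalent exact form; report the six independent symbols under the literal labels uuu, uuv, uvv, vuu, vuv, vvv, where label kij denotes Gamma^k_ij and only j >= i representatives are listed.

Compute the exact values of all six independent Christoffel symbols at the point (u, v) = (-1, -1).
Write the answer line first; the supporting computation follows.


Answer: Gamma_uuu = 0, Gamma_uuv = -3/38, Gamma_uvv = 0, Gamma_vuu = 0, Gamma_vuv = -9/19, Gamma_vvv = 0

E = 2, F = 6, G = 37 at the point
E_u = 0, E_v = -6, F_u = -3, F_v = -18, G_u = -36, G_v = 0
EG - F^2 = 38;  g^inv = (1/38) * [[37, -6], [-6, 2]]
first-kind symbols [ij,l] = (1/2)(d_i g_jl + d_j g_il - d_l g_ij): [uu,u] = E_u/2 = 0, [uu,v] = F_u - E_v/2 = 0, [uv,u] = E_v/2 = -3, [uv,v] = G_u/2 = -18, [vv,u] = F_v - G_u/2 = 0, [vv,v] = G_v/2 = 0
Gamma^u_ij = (G*[ij,u] - F*[ij,v])/(EG - F^2), Gamma^v_ij = (E*[ij,v] - F*[ij,u])/(EG - F^2)


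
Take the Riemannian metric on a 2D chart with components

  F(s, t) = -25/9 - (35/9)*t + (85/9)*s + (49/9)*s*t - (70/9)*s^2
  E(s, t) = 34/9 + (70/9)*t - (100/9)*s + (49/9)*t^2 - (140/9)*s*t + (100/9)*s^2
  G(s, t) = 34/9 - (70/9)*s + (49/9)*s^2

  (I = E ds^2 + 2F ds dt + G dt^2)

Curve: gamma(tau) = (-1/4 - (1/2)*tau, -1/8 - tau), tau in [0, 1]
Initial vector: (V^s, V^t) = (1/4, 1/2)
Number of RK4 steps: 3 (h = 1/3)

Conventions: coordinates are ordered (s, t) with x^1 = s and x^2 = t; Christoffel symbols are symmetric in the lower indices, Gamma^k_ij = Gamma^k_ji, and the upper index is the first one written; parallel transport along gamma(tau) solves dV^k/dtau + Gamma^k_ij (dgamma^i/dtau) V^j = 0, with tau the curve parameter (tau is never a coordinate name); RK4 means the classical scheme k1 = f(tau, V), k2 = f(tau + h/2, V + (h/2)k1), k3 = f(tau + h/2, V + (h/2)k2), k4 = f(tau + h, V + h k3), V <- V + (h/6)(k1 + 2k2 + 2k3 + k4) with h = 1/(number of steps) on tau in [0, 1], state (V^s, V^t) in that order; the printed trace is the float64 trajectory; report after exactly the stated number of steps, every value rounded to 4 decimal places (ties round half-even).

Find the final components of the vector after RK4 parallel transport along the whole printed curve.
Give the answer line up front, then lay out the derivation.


Answer: V^s = 0.3560, V^t = 0.3446

gamma'(tau) = (-1/2, -1); f(tau, V)^k = -Gamma^k_ij(gamma(tau)) gamma'^i(tau) V^j; h = 1/3; intermediate values shown to 6 dp
curve data and Christoffel symbols at the stage parameters:
  tau = 0.000000: gamma = (-0.250000, -0.125000), gamma' = (-0.500000, -1.000000); Gamma_sss = -0.672909, Gamma_sst = 0.471036, Gamma_stt = 0.000000, Gamma_tss = 0.685605, Gamma_tst = -0.479924, Gamma_ttt = 0.000000
  tau = 0.166667: gamma = (-0.333333, -0.291667), gamma' = (-0.500000, -1.000000); Gamma_sss = -0.614644, Gamma_sst = 0.430251, Gamma_stt = 0.000000, Gamma_tss = 0.716406, Gamma_tst = -0.501484, Gamma_ttt = 0.000000
  tau = 0.333333: gamma = (-0.416667, -0.458333), gamma' = (-0.500000, -1.000000); Gamma_sss = -0.555943, Gamma_sst = 0.389160, Gamma_stt = 0.000000, Gamma_tss = 0.738665, Gamma_tst = -0.517065, Gamma_ttt = 0.000000
  tau = 0.500000: gamma = (-0.500000, -0.625000), gamma' = (-0.500000, -1.000000); Gamma_sss = -0.498270, Gamma_sst = 0.348789, Gamma_stt = 0.000000, Gamma_tss = 0.752941, Gamma_tst = -0.527059, Gamma_ttt = 0.000000
  tau = 0.666667: gamma = (-0.583333, -0.791667), gamma' = (-0.500000, -1.000000); Gamma_sss = -0.442785, Gamma_sst = 0.309950, Gamma_stt = 0.000000, Gamma_tss = 0.760056, Gamma_tst = -0.532039, Gamma_ttt = 0.000000
  tau = 0.833333: gamma = (-0.666667, -0.958333), gamma' = (-0.500000, -1.000000); Gamma_sss = -0.390329, Gamma_sst = 0.273230, Gamma_stt = 0.000000, Gamma_tss = 0.760978, Gamma_tst = -0.532685, Gamma_ttt = 0.000000
  tau = 1.000000: gamma = (-0.750000, -1.125000), gamma' = (-0.500000, -1.000000); Gamma_sss = -0.341447, Gamma_sst = 0.239013, Gamma_stt = 0.000000, Gamma_tss = 0.756719, Gamma_tst = -0.529704, Gamma_ttt = 0.000000
step 0: V^s = 0.2500, V^t = 0.5000
step 1: k1 = (0.151405, -0.154261), k2 = (0.135866, -0.158360), k3 = (0.135401, -0.157818), k4 = (0.119869, -0.159267); V <- V + (h/6)(k1 + 2k2 + 2k3 + k4): V^s = 0.2952, V^t = 0.4475
step 2: k1 = (0.119889, -0.159293), k2 = (0.104813, -0.158384), k3 = (0.104589, -0.158046), k4 = (0.090410, -0.155191); V <- V + (h/6)(k1 + 2k2 + 2k3 + k4): V^s = 0.3302, V^t = 0.3948
step 3: k1 = (0.090425, -0.155218), k2 = (0.077355, -0.150810), k3 = (0.077285, -0.150674), k4 = (0.065487, -0.145134); V <- V + (h/6)(k1 + 2k2 + 2k3 + k4): V^s = 0.3560, V^t = 0.3446


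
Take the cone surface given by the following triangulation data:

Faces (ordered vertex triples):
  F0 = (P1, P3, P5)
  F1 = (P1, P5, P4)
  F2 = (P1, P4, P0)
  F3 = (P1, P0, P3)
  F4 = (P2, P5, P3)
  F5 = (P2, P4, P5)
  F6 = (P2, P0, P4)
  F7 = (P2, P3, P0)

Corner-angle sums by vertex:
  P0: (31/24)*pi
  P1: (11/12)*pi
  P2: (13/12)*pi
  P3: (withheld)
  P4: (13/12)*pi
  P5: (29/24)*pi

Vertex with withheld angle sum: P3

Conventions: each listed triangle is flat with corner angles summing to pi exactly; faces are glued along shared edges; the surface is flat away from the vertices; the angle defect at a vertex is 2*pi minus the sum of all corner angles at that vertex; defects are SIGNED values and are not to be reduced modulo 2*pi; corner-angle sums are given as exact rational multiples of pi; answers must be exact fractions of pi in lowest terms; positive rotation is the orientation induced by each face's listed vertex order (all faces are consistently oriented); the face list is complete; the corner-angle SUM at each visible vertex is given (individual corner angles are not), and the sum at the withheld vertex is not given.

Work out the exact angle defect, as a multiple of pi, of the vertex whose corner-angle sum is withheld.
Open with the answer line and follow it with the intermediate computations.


Answer: defect(P3) = (-5/12)*pi

V = 6, E = 12, F = 8; chi = V - E + F = 2
Gauss-Bonnet: total defect = 2*pi*chi = 4*pi; visible defects sum to (53/12)*pi


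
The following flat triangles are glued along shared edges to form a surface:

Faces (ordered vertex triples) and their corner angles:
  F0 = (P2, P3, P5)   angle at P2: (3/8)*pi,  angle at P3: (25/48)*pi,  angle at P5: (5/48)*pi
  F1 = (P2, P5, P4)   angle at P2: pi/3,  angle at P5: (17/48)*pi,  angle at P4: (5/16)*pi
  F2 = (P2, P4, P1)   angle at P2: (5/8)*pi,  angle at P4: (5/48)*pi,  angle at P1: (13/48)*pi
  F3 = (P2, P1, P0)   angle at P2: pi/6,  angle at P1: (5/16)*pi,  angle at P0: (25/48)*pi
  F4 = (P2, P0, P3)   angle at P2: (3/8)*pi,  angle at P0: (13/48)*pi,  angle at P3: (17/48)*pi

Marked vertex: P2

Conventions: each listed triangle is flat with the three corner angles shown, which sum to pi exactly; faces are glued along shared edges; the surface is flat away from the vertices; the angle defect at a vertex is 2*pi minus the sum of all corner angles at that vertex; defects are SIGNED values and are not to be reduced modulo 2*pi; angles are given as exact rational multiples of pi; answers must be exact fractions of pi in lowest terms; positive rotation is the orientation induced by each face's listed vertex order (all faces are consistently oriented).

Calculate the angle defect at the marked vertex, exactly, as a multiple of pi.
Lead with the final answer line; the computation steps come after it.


Answer: defect(P2) = pi/8

Sum of corner angles at P2: (15/8)*pi
defect = 2*pi - (15/8)*pi


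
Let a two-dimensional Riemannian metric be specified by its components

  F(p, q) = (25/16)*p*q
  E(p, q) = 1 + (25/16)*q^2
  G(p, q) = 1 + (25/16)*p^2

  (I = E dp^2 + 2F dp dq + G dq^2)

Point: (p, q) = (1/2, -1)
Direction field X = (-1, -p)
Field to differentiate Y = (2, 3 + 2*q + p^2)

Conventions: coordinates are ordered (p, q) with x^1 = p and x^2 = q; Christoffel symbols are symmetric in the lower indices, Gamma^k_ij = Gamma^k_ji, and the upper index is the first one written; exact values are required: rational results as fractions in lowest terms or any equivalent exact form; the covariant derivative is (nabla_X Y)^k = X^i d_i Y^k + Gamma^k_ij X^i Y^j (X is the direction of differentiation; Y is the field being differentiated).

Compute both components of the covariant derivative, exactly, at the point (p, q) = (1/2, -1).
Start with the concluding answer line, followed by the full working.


Answer: (nabla_X Y)^p = 25/21, (nabla_X Y)^q = -109/42

E = 41/16, F = -25/32, G = 89/64 at the point
E_p = 0, E_q = -25/8, F_p = -25/16, F_q = 25/32, G_p = 25/16, G_q = 0
EG - F^2 = 189/64;  g^inv = (64/189) * [[89/64, 25/32], [25/32, 41/16]]
first-kind symbols [ij,l] = (1/2)(d_i g_jl + d_j g_il - d_l g_ij): [pp,p] = E_p/2 = 0, [pp,q] = F_p - E_q/2 = 0, [pq,p] = E_q/2 = -25/16, [pq,q] = G_p/2 = 25/32, [qq,p] = F_q - G_p/2 = 0, [qq,q] = G_q/2 = 0
Gamma^p_ij = (G*[ij,p] - F*[ij,q])/(EG - F^2), Gamma^q_ij = (E*[ij,q] - F*[ij,p])/(EG - F^2)
Gamma_ppp = 0, Gamma_ppq = -100/189, Gamma_pqq = 0, Gamma_qpp = 0, Gamma_qpq = 50/189, Gamma_qqq = 0
X = (-1, -1/2), Y = (2, 5/4) at the point


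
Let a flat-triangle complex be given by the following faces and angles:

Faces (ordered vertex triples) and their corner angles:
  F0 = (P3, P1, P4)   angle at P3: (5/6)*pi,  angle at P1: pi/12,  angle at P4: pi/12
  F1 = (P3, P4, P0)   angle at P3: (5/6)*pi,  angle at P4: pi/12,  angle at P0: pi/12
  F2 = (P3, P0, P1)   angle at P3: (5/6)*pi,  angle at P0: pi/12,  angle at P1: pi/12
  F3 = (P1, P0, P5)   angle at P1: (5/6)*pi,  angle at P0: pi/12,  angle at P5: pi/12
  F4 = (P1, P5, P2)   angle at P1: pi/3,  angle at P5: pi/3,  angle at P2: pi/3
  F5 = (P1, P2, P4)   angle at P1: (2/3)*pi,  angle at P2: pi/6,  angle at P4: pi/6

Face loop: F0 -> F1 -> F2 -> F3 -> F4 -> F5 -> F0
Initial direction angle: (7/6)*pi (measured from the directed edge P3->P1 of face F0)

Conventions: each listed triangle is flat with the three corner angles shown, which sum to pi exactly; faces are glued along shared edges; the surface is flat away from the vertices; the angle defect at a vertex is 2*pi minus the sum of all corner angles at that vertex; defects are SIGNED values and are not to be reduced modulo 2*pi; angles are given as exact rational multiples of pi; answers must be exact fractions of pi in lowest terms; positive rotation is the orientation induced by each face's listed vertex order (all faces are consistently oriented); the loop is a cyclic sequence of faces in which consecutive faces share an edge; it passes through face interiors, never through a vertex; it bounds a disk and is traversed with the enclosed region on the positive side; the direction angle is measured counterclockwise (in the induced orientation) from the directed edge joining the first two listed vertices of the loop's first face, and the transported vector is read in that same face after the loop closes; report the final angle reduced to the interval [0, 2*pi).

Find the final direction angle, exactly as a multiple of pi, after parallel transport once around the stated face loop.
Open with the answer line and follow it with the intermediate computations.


Answer: final direction angle = (2/3)*pi

enclosed vertex P1: corner angles sum to 2*pi, defect = 2*pi - 2*pi = 0
enclosed vertex P3: corner angles sum to (5/2)*pi, defect = 2*pi - (5/2)*pi = -pi/2
transport around the loop rotates by the sum of enclosed defects; add to the initial angle mod 2*pi
final angle = (7/6)*pi - pi/2 = (2/3)*pi (mod 2*pi)


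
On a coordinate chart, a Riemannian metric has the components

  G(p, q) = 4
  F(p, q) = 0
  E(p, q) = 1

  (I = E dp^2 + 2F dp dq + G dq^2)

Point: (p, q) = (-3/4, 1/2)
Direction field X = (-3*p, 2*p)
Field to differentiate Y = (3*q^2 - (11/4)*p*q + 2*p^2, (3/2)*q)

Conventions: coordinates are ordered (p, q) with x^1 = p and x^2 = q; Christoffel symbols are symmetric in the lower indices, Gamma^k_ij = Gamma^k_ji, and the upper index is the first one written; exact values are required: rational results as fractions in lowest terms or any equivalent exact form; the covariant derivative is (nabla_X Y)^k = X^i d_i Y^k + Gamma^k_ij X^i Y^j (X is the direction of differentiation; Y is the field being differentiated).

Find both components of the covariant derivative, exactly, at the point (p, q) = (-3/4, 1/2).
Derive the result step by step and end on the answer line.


E = 1, F = 0, G = 4 at the point
E_p = 0, E_q = 0, F_p = 0, F_q = 0, G_p = 0, G_q = 0
EG - F^2 = 4;  g^inv = (1/4) * [[4, 0], [0, 1]]
first-kind symbols [ij,l] = (1/2)(d_i g_jl + d_j g_il - d_l g_ij): [pp,p] = E_p/2 = 0, [pp,q] = F_p - E_q/2 = 0, [pq,p] = E_q/2 = 0, [pq,q] = G_p/2 = 0, [qq,p] = F_q - G_p/2 = 0, [qq,q] = G_q/2 = 0
Gamma^p_ij = (G*[ij,p] - F*[ij,q])/(EG - F^2), Gamma^q_ij = (E*[ij,q] - F*[ij,p])/(EG - F^2)
Gamma_ppp = 0, Gamma_ppq = 0, Gamma_pqq = 0, Gamma_qpp = 0, Gamma_qpq = 0, Gamma_qqq = 0
X = (9/4, -3/2), Y = (93/32, 3/4) at the point

Answer: (nabla_X Y)^p = -279/16, (nabla_X Y)^q = -9/4


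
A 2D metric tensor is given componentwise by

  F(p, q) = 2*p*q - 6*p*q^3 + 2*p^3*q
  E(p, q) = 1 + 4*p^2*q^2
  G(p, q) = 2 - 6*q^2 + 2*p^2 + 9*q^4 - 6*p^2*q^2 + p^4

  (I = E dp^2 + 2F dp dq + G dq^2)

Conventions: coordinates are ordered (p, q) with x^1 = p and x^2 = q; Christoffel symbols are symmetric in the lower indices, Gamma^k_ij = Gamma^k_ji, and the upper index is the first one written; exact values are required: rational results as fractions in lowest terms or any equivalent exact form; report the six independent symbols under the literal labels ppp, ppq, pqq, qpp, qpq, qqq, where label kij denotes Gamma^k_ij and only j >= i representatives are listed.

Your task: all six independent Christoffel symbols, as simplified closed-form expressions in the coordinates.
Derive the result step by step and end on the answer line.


E = 1 + 4*p^2*q^2; F = 2*p*q - 6*p*q^3 + 2*p^3*q; G = 2 - 6*q^2 + 2*p^2 + 9*q^4 - 6*p^2*q^2 + p^4
Gamma^k_ij = (1/2) g^{kl} (d_i g_jl + d_j g_il - d_l g_ij), with g^inv = (1/(EG-F^2)) [[G, -F], [-F, E]]
first partials: E_p = 8*p*q^2, E_q = 8*p^2*q, F_p = 2*q - 6*q^3 + 6*p^2*q, F_q = 2*p - 18*p*q^2 + 2*p^3, G_p = 4*p - 12*p*q^2 + 4*p^3, G_q = -12*q + 36*q^3 - 12*p^2*q
D = EG - F^2 = 2 - 6*q^2 + 2*p^2 + 9*q^4 - 2*p^2*q^2 + p^4
expanded: Gamma^p_pp = (G E_p - 2F F_p + F E_q)/(2D), Gamma^p_pq = (G E_q - F G_p)/(2D), Gamma^p_qq = (2G F_q - G G_p - F G_q)/(2D), Gamma^q_pp = (2E F_p - E E_q - F E_p)/(2D), Gamma^q_pq = (E G_p - F E_q)/(2D), Gamma^q_qq = (E G_q - 2F F_q + F G_p)/(2D); substitute and cancel common factors

Answer: Gamma_ppp = 4*p*q^2/(p^4 - 2*p^2*q^2 + 2*p^2 + 9*q^4 - 6*q^2 + 2), Gamma_ppq = 4*p^2*q/(p^4 - 2*p^2*q^2 + 2*p^2 + 9*q^4 - 6*q^2 + 2), Gamma_pqq = -12*p*q^2/(p^4 - 2*p^2*q^2 + 2*p^2 + 9*q^4 - 6*q^2 + 2), Gamma_qpp = (2*p^2*q - 6*q^3 + 2*q)/(p^4 - 2*p^2*q^2 + 2*p^2 + 9*q^4 - 6*q^2 + 2), Gamma_qpq = (2*p^3 - 6*p*q^2 + 2*p)/(p^4 - 2*p^2*q^2 + 2*p^2 + 9*q^4 - 6*q^2 + 2), Gamma_qqq = (-6*p^2*q + 18*q^3 - 6*q)/(p^4 - 2*p^2*q^2 + 2*p^2 + 9*q^4 - 6*q^2 + 2)


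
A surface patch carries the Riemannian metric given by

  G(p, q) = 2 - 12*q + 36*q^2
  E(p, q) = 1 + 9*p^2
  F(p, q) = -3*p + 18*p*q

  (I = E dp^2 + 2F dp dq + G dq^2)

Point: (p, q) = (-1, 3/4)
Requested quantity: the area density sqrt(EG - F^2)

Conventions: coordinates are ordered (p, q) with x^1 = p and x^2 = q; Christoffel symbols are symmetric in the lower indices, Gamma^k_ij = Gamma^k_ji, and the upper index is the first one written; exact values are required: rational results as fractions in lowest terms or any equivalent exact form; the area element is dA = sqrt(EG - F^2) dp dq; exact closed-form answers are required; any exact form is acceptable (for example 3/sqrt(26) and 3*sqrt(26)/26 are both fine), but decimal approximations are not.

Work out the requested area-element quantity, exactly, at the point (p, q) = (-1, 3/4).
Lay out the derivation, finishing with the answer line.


E = 10, F = -21/2, G = 53/4; EG - F^2 = 89/4

Answer: sqrt(EG - F^2) = sqrt(89)/2


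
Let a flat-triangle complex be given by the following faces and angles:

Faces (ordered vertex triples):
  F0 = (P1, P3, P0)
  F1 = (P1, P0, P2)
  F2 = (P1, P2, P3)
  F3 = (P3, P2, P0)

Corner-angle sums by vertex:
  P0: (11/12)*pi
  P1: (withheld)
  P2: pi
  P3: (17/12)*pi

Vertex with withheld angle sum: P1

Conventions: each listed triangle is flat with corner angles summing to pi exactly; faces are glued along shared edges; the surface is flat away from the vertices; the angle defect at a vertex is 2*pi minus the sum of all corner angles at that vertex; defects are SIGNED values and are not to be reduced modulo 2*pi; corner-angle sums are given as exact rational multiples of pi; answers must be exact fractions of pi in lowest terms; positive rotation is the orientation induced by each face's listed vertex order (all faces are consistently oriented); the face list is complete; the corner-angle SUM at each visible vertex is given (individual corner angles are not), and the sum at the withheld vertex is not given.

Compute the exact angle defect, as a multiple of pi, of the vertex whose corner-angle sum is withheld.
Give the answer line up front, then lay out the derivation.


Answer: defect(P1) = (4/3)*pi

V = 4, E = 6, F = 4; chi = V - E + F = 2
Gauss-Bonnet: total defect = 2*pi*chi = 4*pi; visible defects sum to (8/3)*pi


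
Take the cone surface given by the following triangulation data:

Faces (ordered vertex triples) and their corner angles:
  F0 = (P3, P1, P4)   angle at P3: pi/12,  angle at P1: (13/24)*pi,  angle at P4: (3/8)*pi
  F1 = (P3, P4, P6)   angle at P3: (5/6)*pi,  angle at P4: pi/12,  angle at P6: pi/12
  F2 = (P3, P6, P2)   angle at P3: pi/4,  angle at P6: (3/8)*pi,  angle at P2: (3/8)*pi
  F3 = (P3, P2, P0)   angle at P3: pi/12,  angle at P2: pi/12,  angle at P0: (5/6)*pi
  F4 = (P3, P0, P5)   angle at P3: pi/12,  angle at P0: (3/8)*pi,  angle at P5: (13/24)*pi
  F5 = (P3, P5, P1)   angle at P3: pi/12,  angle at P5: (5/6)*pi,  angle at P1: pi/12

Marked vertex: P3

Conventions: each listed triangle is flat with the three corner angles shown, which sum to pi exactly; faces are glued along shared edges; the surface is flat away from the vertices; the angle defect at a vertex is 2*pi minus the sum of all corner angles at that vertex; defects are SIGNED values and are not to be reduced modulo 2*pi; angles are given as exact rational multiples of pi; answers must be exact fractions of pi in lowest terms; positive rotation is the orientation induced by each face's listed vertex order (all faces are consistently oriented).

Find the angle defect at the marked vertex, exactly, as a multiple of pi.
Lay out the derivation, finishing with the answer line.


Sum of corner angles at P3: (17/12)*pi
defect = 2*pi - (17/12)*pi

Answer: defect(P3) = (7/12)*pi


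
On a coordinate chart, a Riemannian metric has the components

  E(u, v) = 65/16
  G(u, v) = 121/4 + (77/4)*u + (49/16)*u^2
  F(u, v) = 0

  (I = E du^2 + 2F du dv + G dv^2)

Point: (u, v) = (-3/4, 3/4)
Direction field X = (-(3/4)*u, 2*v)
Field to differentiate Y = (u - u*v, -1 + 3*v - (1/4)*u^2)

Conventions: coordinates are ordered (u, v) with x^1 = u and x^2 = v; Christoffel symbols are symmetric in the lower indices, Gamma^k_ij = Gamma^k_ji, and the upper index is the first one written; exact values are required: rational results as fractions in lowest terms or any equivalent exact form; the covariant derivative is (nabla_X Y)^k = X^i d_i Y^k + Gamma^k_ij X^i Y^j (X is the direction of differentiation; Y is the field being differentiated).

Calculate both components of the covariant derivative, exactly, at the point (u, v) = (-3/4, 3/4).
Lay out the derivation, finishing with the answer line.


E = 65/16, F = 0, G = 4489/256 at the point
E_u = 0, E_v = 0, F_u = 0, F_v = 0, G_u = 469/32, G_v = 0
EG - F^2 = 291785/4096;  g^inv = (4096/291785) * [[4489/256, 0], [0, 65/16]]
first-kind symbols [ij,l] = (1/2)(d_i g_jl + d_j g_il - d_l g_ij): [uu,u] = E_u/2 = 0, [uu,v] = F_u - E_v/2 = 0, [uv,u] = E_v/2 = 0, [uv,v] = G_u/2 = 469/64, [vv,u] = F_v - G_u/2 = -469/64, [vv,v] = G_v/2 = 0
Gamma^u_ij = (G*[ij,u] - F*[ij,v])/(EG - F^2), Gamma^v_ij = (E*[ij,v] - F*[ij,u])/(EG - F^2)
Gamma_uuu = 0, Gamma_uuv = 0, Gamma_uvv = -469/260, Gamma_vuu = 0, Gamma_vuv = 28/67, Gamma_vvv = 0
X = (9/16, 3/2), Y = (-3/16, 71/64) at the point

Answer: (nabla_X Y)^u = -57777/33280, (nabla_X Y)^v = 83259/17152


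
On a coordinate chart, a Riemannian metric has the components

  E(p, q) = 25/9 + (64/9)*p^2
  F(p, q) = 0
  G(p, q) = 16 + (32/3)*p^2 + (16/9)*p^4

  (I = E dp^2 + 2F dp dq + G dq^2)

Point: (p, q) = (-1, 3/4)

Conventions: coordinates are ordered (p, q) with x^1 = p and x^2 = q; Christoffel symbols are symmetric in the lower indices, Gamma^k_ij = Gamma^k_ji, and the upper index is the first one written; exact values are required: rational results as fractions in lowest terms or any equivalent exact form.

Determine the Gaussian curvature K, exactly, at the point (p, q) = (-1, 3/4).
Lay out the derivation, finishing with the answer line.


E = 89/9, F = 0, G = 256/9, EG - F^2 = 22784/81 at the point
E_p = -128/9, E_q = 0, F_p = 0, F_q = 0, G_p = -256/9, G_q = 0
E_qq = 0, F_pq = 0, G_pp = 128/3
K follows from Brioschi's formula, (det M1 - det M2)/(EG - F^2)^2.
M1 = [[-E_qq/2 + F_pq - G_pp/2, E_p/2, F_p - E_q/2], [F_q - G_p/2, E, F], [G_q/2, F, G]] = [[-64/3, -64/9, 0], [128/9, 89/9, 0], [0, 0, 256/9]]; det M1 = -2277376/729
M2 = [[0, E_q/2, G_p/2], [E_q/2, E, F], [G_p/2, F, G]] = [[0, 0, -128/9], [0, 89/9, 0], [-128/9, 0, 256/9]]; det M2 = -1458176/729
det M1 - det M2 = -819200/729; K = -819200/729 / (22784/81)^2 = -225/15842

Answer: K = -225/15842


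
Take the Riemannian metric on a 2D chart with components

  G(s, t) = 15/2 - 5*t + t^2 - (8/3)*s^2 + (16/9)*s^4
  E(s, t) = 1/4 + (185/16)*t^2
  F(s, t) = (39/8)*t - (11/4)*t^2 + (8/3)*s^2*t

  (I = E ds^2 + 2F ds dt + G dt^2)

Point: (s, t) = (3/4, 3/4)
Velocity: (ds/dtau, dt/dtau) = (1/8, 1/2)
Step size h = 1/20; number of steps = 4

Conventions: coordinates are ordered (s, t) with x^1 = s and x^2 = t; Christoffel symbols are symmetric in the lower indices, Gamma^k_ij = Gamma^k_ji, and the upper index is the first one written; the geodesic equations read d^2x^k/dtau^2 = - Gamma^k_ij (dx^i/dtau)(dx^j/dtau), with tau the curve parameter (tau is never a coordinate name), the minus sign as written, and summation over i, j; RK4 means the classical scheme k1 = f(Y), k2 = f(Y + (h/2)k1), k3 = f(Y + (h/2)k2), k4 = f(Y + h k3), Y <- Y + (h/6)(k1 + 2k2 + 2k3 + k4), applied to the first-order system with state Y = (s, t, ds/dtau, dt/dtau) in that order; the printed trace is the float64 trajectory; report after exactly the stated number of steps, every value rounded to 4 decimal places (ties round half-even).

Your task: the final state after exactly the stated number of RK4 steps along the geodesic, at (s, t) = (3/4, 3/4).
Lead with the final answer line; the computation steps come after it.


Answer: s = 0.7636, t = 0.8654, ds/dtau = 0.0189, dt/dtau = 0.6523

f(Y) = (ds/dtau, dt/dtau, -Gamma^s_ij Y'^i Y'^j, -Gamma^t_ij Y'^i Y'^j) with the Gammas evaluated at the stage position; h = 0.050000; intermediate values shown to 6 dp
step 0: s = 0.7500, t = 0.7500, ds/dtau = 0.1250, dt/dtau = 0.5000
step 1:
  k1: at (s, t) = (0.750000, 0.750000), (ds/dtau, dt/dtau) = (0.125000, 0.500000); Gamma_sss = 1.487440, Gamma_sst = 2.504187, Gamma_stt = 1.211473, Gamma_tss = -3.106019, Gamma_tst = -2.547994, Gamma_ttt = -1.679514; k1 = (0.125000, 0.500000, -0.639133, 0.786909)
  k2: at (s, t) = (0.753125, 0.762500), (ds/dtau, dt/dtau) = (0.109022, 0.519673); Gamma_sss = 1.505529, Gamma_sst = 2.474987, Gamma_stt = 1.168921, Gamma_tss = -3.208597, Gamma_tst = -2.579902, Gamma_ttt = -1.671046; k2 = (0.109022, 0.519673, -0.614016, 0.781751)
  k3: at (s, t) = (0.752726, 0.762992), (ds/dtau, dt/dtau) = (0.109650, 0.519544); Gamma_sss = 1.504376, Gamma_sst = 2.471840, Gamma_stt = 1.165778, Gamma_tss = -3.210272, Gamma_tst = -2.578127, Gamma_ttt = -1.668419; k3 = (0.109650, 0.519544, -0.614391, 0.782687)
  k4: at (s, t) = (0.755482, 0.775977), (ds/dtau, dt/dtau) = (0.094280, 0.539134); Gamma_sss = 1.521633, Gamma_sst = 2.440581, Gamma_stt = 1.122427, Gamma_tss = -3.317485, Gamma_tst = -2.608742, Gamma_ttt = -1.657958; k4 = (0.094280, 0.539134, -0.587885, 0.776604)
  Y <- Y + (h/6)(k1 + 2k2 + 2k3 + k4): s = 0.7555, t = 0.7760, ds/dtau = 0.0943, dt/dtau = 0.5391
step 2:
  k1: at (s, t) = (0.755472, 0.775980), (ds/dtau, dt/dtau) = (0.094301, 0.539103); Gamma_sss = 1.521595, Gamma_sst = 2.440532, Gamma_stt = 1.122387, Gamma_tss = -3.317452, Gamma_tst = -2.608682, Gamma_ttt = -1.657907; k1 = (0.094301, 0.539103, -0.587877, 0.776584)
  k2: at (s, t) = (0.757829, 0.789457), (ds/dtau, dt/dtau) = (0.079604, 0.558518); Gamma_sss = 1.537851, Gamma_sst = 2.407111, Gamma_stt = 1.078211, Gamma_tss = -3.429287, Gamma_tst = -2.637748, Gamma_ttt = -1.645328; k2 = (0.079604, 0.558518, -0.560127, 0.769530)
  k3: at (s, t) = (0.757462, 0.789943), (ds/dtau, dt/dtau) = (0.080298, 0.558341); Gamma_sss = 1.536739, Gamma_sst = 2.404187, Gamma_stt = 1.075417, Gamma_tss = -3.431057, Gamma_tst = -2.636058, Gamma_ttt = -1.642897; k3 = (0.080298, 0.558341, -0.560743, 0.770657)
  k4: at (s, t) = (0.759487, 0.803897), (ds/dtau, dt/dtau) = (0.066264, 0.577636); Gamma_sss = 1.552107, Gamma_sst = 2.369029, Gamma_stt = 1.030962, Gamma_tss = -3.547818, Gamma_tst = -2.663789, Gamma_ttt = -1.628592; k4 = (0.066264, 0.577636, -0.532167, 0.762902)
  Y <- Y + (h/6)(k1 + 2k2 + 2k3 + k4): s = 0.7595, t = 0.8039, ds/dtau = 0.0663, dt/dtau = 0.5776
step 3:
  k1: at (s, t) = (0.759475, 0.803900), (ds/dtau, dt/dtau) = (0.066287, 0.577602); Gamma_sss = 1.552063, Gamma_sst = 2.368974, Gamma_stt = 1.030919, Gamma_tss = -3.547781, Gamma_tst = -2.663719, Gamma_ttt = -1.628534; k1 = (0.066287, 0.577602, -0.532162, 0.762880)
  k2: at (s, t) = (0.761132, 0.818340), (ds/dtau, dt/dtau) = (0.052982, 0.596674); Gamma_sss = 1.566361, Gamma_sst = 2.331962, Gamma_stt = 0.986126, Gamma_tss = -3.669456, Gamma_tst = -2.689838, Gamma_ttt = -1.612365; k2 = (0.052982, 0.596674, -0.502919, 0.754404)
  k3: at (s, t) = (0.760800, 0.818817), (ds/dtau, dt/dtau) = (0.053714, 0.596462); Gamma_sss = 1.565311, Gamma_sst = 2.329286, Gamma_stt = 0.983682, Gamma_tss = -3.671344, Gamma_tst = -2.688264, Gamma_ttt = -1.610155; k3 = (0.053714, 0.596462, -0.503730, 0.755686)
  k4: at (s, t) = (0.762161, 0.833723), (ds/dtau, dt/dtau) = (0.041100, 0.615386); Gamma_sss = 1.578691, Gamma_sst = 2.290883, Gamma_stt = 0.939077, Gamma_tss = -3.798285, Gamma_tst = -2.713042, Gamma_ttt = -1.592553; k4 = (0.041100, 0.615386, -0.474179, 0.746755)
  Y <- Y + (h/6)(k1 + 2k2 + 2k3 + k4): s = 0.7621, t = 0.8337, ds/dtau = 0.0411, dt/dtau = 0.6154
step 4:
  k1: at (s, t) = (0.762148, 0.833727), (ds/dtau, dt/dtau) = (0.041123, 0.615351); Gamma_sss = 1.578642, Gamma_sst = 2.290824, Gamma_stt = 0.939032, Gamma_tss = -3.798244, Gamma_tst = -2.712966, Gamma_ttt = -1.592492; k1 = (0.041123, 0.615351, -0.474179, 0.746733)
  k2: at (s, t) = (0.763176, 0.849111), (ds/dtau, dt/dtau) = (0.029268, 0.634019); Gamma_sss = 1.590913, Gamma_sst = 2.250902, Gamma_stt = 0.894526, Gamma_tss = -3.930443, Gamma_tst = -2.736116, Gamma_ttt = -1.573313; k2 = (0.029268, 0.634019, -0.444483, 0.737354)
  k3: at (s, t) = (0.762880, 0.849578), (ds/dtau, dt/dtau) = (0.030011, 0.633784); Gamma_sss = 1.589944, Gamma_sst = 2.248484, Gamma_stt = 0.892420, Gamma_tss = -3.932474, Gamma_tst = -2.734683, Gamma_ttt = -1.571339; k3 = (0.030011, 0.633784, -0.445436, 0.738751)
  k4: at (s, t) = (0.763649, 0.865417), (ds/dtau, dt/dtau) = (0.018851, 0.652288); Gamma_sss = 1.601289, Gamma_sst = 2.207516, Gamma_stt = 0.848496, Gamma_tss = -4.070342, Gamma_tst = -2.756521, Gamma_ttt = -1.551030; k4 = (0.018851, 0.652288, -0.415875, 0.729168)
  Y <- Y + (h/6)(k1 + 2k2 + 2k3 + k4): s = 0.7636, t = 0.8654, ds/dtau = 0.0189, dt/dtau = 0.6523


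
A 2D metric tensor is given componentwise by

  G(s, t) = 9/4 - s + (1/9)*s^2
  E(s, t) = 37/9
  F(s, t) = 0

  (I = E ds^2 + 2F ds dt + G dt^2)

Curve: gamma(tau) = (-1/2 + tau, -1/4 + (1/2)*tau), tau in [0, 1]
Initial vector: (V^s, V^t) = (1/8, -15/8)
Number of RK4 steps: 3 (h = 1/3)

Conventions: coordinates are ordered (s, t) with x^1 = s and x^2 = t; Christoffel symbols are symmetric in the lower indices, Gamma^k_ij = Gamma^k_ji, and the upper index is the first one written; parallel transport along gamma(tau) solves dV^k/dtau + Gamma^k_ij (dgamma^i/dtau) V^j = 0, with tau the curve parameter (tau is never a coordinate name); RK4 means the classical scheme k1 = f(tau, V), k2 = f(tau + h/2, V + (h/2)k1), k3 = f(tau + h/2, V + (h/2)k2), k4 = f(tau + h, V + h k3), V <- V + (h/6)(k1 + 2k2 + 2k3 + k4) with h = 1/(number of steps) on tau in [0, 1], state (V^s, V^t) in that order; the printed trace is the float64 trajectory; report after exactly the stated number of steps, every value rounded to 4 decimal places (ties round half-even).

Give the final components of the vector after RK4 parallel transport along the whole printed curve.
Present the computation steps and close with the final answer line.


gamma'(tau) = (1, 1/2); f(tau, V)^k = -Gamma^k_ij(gamma(tau)) gamma'^i(tau) V^j; h = 1/3; intermediate values shown to 6 dp
curve data and Christoffel symbols at the stage parameters:
  tau = 0.000000: gamma = (-0.500000, -0.250000), gamma' = (1.000000, 0.500000); Gamma_sss = 0.000000, Gamma_sst = 0.000000, Gamma_stt = 0.135135, Gamma_tss = 0.000000, Gamma_tst = -0.200000, Gamma_ttt = 0.000000
  tau = 0.166667: gamma = (-0.333333, -0.166667), gamma' = (1.000000, 0.500000); Gamma_sss = 0.000000, Gamma_sst = 0.000000, Gamma_stt = 0.130631, Gamma_tss = 0.000000, Gamma_tst = -0.206897, Gamma_ttt = 0.000000
  tau = 0.333333: gamma = (-0.166667, -0.083333), gamma' = (1.000000, 0.500000); Gamma_sss = 0.000000, Gamma_sst = 0.000000, Gamma_stt = 0.126126, Gamma_tss = 0.000000, Gamma_tst = -0.214286, Gamma_ttt = 0.000000
  tau = 0.500000: gamma = (0.000000, 0.000000), gamma' = (1.000000, 0.500000); Gamma_sss = 0.000000, Gamma_sst = 0.000000, Gamma_stt = 0.121622, Gamma_tss = 0.000000, Gamma_tst = -0.222222, Gamma_ttt = 0.000000
  tau = 0.666667: gamma = (0.166667, 0.083333), gamma' = (1.000000, 0.500000); Gamma_sss = 0.000000, Gamma_sst = 0.000000, Gamma_stt = 0.117117, Gamma_tss = 0.000000, Gamma_tst = -0.230769, Gamma_ttt = 0.000000
  tau = 0.833333: gamma = (0.333333, 0.166667), gamma' = (1.000000, 0.500000); Gamma_sss = 0.000000, Gamma_sst = 0.000000, Gamma_stt = 0.112613, Gamma_tss = 0.000000, Gamma_tst = -0.240000, Gamma_ttt = 0.000000
  tau = 1.000000: gamma = (0.500000, 0.250000), gamma' = (1.000000, 0.500000); Gamma_sss = 0.000000, Gamma_sst = 0.000000, Gamma_stt = 0.108108, Gamma_tss = 0.000000, Gamma_tst = -0.250000, Gamma_ttt = 0.000000
step 0: V^s = 0.1250, V^t = -1.8750
step 1: k1 = (0.126689, -0.362500), k2 = (0.126412, -0.385316), k3 = (0.126661, -0.386107), k4 = (0.126360, -0.411448); V <- V + (h/6)(k1 + 2k2 + 2k3 + k4): V^s = 0.1672, V^t = -2.0037
step 2: k1 = (0.126360, -0.411455), k2 = (0.126017, -0.439593), k3 = (0.126303, -0.440641), k4 = (0.125936, -0.472143); V <- V + (h/6)(k1 + 2k2 + 2k3 + k4): V^s = 0.2092, V^t = -2.1506
step 3: k1 = (0.125936, -0.472151), k2 = (0.125523, -0.507405), k3 = (0.125854, -0.508823), k4 = (0.125417, -0.548655); V <- V + (h/6)(k1 + 2k2 + 2k3 + k4): V^s = 0.2511, V^t = -2.3202

Answer: V^s = 0.2511, V^t = -2.3202
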